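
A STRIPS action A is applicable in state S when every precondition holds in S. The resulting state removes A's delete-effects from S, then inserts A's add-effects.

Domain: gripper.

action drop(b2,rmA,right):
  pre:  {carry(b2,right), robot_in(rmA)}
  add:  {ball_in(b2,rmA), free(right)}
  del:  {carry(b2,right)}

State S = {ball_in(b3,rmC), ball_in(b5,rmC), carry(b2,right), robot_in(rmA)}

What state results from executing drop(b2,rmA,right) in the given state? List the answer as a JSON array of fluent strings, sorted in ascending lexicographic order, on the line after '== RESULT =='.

Compute (S \ del) ∪ add:
  pre ⊆ S: {carry(b2,right), robot_in(rmA)} ⊆ S  — applicable
  S \ del = {ball_in(b3,rmC), ball_in(b5,rmC), robot_in(rmA)}
  ∪ add   = {ball_in(b2,rmA), ball_in(b3,rmC), ball_in(b5,rmC), free(right), robot_in(rmA)}

== RESULT ==
["ball_in(b2,rmA)", "ball_in(b3,rmC)", "ball_in(b5,rmC)", "free(right)", "robot_in(rmA)"]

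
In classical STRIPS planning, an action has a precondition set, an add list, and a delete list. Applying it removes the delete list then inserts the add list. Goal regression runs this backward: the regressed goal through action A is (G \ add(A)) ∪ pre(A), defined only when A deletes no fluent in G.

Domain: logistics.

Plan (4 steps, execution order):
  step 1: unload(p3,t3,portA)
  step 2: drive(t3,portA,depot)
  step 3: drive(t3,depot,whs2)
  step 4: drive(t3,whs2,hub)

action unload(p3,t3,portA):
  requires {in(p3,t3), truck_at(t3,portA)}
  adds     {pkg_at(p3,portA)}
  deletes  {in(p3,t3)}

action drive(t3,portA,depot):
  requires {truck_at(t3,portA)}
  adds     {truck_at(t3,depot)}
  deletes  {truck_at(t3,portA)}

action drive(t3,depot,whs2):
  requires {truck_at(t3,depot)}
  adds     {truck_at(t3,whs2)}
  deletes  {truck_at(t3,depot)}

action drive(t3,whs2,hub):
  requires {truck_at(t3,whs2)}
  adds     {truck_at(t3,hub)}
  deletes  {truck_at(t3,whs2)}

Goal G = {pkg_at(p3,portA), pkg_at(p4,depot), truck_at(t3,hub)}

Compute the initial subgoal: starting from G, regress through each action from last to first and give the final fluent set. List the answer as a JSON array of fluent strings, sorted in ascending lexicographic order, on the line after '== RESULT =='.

Work backward from the goal:
  through step 4 (drive(t3,whs2,hub)): drop {truck_at(t3,hub)}, keep {pkg_at(p3,portA), pkg_at(p4,depot)}, require {truck_at(t3,whs2)}
    → {pkg_at(p3,portA), pkg_at(p4,depot), truck_at(t3,whs2)}
  through step 3 (drive(t3,depot,whs2)): drop {truck_at(t3,whs2)}, keep {pkg_at(p3,portA), pkg_at(p4,depot)}, require {truck_at(t3,depot)}
    → {pkg_at(p3,portA), pkg_at(p4,depot), truck_at(t3,depot)}
  through step 2 (drive(t3,portA,depot)): drop {truck_at(t3,depot)}, keep {pkg_at(p3,portA), pkg_at(p4,depot)}, require {truck_at(t3,portA)}
    → {pkg_at(p3,portA), pkg_at(p4,depot), truck_at(t3,portA)}
  through step 1 (unload(p3,t3,portA)): drop {pkg_at(p3,portA)}, keep {pkg_at(p4,depot), truck_at(t3,portA)}, require {in(p3,t3), truck_at(t3,portA)}
    → {in(p3,t3), pkg_at(p4,depot), truck_at(t3,portA)}

== RESULT ==
["in(p3,t3)", "pkg_at(p4,depot)", "truck_at(t3,portA)"]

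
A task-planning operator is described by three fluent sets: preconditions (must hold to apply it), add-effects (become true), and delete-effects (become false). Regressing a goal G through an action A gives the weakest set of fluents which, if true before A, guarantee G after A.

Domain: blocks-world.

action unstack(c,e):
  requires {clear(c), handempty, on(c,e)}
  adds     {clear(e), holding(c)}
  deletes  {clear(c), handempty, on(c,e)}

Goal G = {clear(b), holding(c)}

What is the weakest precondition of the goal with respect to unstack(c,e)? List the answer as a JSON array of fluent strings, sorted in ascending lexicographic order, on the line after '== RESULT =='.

Compute (G \ add) ∪ pre:
  G ∩ del = {}  (empty — regression defined)
  G \ add = {clear(b), holding(c)} \ {clear(e), holding(c)} = {clear(b)}
  ∪ pre   = {clear(b)} ∪ {clear(c), handempty, on(c,e)}
          = {clear(b), clear(c), handempty, on(c,e)}

== RESULT ==
["clear(b)", "clear(c)", "handempty", "on(c,e)"]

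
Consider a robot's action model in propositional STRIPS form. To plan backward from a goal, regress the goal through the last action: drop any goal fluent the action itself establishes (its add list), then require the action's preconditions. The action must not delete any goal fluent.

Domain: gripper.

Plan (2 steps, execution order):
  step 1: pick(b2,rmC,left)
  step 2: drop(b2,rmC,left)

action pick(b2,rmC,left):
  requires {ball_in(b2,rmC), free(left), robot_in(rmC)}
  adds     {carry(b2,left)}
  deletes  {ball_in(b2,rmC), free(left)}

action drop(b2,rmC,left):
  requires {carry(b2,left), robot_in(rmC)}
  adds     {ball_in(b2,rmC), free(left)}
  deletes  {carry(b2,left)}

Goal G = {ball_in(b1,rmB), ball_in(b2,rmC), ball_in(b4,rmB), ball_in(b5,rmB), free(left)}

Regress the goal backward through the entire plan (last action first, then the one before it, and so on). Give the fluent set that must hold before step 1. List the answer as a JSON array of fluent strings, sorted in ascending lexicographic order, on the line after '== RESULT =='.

Work backward from the goal:
  through step 2 (drop(b2,rmC,left)): drop {ball_in(b2,rmC), free(left)}, keep {ball_in(b1,rmB), ball_in(b4,rmB), ball_in(b5,rmB)}, require {carry(b2,left), robot_in(rmC)}
    → {ball_in(b1,rmB), ball_in(b4,rmB), ball_in(b5,rmB), carry(b2,left), robot_in(rmC)}
  through step 1 (pick(b2,rmC,left)): drop {carry(b2,left)}, keep {ball_in(b1,rmB), ball_in(b4,rmB), ball_in(b5,rmB), robot_in(rmC)}, require {ball_in(b2,rmC), free(left), robot_in(rmC)}
    → {ball_in(b1,rmB), ball_in(b2,rmC), ball_in(b4,rmB), ball_in(b5,rmB), free(left), robot_in(rmC)}

== RESULT ==
["ball_in(b1,rmB)", "ball_in(b2,rmC)", "ball_in(b4,rmB)", "ball_in(b5,rmB)", "free(left)", "robot_in(rmC)"]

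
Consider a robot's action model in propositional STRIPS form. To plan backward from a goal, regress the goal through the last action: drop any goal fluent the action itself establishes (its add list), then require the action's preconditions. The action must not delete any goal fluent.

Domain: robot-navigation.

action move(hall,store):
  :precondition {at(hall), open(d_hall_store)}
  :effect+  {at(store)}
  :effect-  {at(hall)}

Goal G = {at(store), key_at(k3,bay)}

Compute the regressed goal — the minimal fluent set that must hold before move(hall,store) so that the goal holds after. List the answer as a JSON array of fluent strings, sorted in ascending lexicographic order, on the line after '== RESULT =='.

Compute (G \ add) ∪ pre:
  G ∩ del = {}  (empty — regression defined)
  G \ add = {at(store), key_at(k3,bay)} \ {at(store)} = {key_at(k3,bay)}
  ∪ pre   = {key_at(k3,bay)} ∪ {at(hall), open(d_hall_store)}
          = {at(hall), key_at(k3,bay), open(d_hall_store)}

== RESULT ==
["at(hall)", "key_at(k3,bay)", "open(d_hall_store)"]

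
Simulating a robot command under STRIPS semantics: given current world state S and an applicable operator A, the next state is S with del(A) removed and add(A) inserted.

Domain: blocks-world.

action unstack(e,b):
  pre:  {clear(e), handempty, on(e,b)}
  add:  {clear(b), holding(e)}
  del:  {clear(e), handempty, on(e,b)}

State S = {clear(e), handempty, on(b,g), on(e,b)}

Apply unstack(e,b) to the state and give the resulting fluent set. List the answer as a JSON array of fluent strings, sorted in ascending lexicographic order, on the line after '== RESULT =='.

Progress:
  pre ⊆ S: {clear(e), handempty, on(e,b)} ⊆ S  — applicable
  S \ del = {on(b,g)}
  ∪ add   = {clear(b), holding(e), on(b,g)}

== RESULT ==
["clear(b)", "holding(e)", "on(b,g)"]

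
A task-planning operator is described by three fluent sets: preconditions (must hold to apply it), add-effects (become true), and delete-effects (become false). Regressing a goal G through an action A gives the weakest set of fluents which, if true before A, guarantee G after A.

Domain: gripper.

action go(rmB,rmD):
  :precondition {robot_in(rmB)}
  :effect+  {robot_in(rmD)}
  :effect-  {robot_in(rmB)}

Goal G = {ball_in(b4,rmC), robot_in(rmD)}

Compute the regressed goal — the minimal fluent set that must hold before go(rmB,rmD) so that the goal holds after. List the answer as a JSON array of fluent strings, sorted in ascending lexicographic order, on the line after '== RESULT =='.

Compute (G \ add) ∪ pre:
  G ∩ del = {}  (empty — regression defined)
  G \ add = {ball_in(b4,rmC), robot_in(rmD)} \ {robot_in(rmD)} = {ball_in(b4,rmC)}
  ∪ pre   = {ball_in(b4,rmC)} ∪ {robot_in(rmB)}
          = {ball_in(b4,rmC), robot_in(rmB)}

== RESULT ==
["ball_in(b4,rmC)", "robot_in(rmB)"]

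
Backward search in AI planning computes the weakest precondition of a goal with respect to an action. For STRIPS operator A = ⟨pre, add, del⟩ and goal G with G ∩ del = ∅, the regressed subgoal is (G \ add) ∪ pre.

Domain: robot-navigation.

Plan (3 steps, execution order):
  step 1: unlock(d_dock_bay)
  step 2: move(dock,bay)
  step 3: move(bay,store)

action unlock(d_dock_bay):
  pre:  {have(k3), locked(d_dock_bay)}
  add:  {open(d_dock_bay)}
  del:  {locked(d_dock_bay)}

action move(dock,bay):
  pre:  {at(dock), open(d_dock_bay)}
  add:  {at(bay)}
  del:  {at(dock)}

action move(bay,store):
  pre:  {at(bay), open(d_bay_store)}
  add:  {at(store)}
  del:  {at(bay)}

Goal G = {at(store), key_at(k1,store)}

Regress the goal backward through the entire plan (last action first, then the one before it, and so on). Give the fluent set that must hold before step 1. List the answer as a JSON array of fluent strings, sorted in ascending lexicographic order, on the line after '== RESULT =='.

Regress step by step:
  through step 3 (move(bay,store)): drop {at(store)}, keep {key_at(k1,store)}, require {at(bay), open(d_bay_store)}
    → {at(bay), key_at(k1,store), open(d_bay_store)}
  through step 2 (move(dock,bay)): drop {at(bay)}, keep {key_at(k1,store), open(d_bay_store)}, require {at(dock), open(d_dock_bay)}
    → {at(dock), key_at(k1,store), open(d_bay_store), open(d_dock_bay)}
  through step 1 (unlock(d_dock_bay)): drop {open(d_dock_bay)}, keep {at(dock), key_at(k1,store), open(d_bay_store)}, require {have(k3), locked(d_dock_bay)}
    → {at(dock), have(k3), key_at(k1,store), locked(d_dock_bay), open(d_bay_store)}

== RESULT ==
["at(dock)", "have(k3)", "key_at(k1,store)", "locked(d_dock_bay)", "open(d_bay_store)"]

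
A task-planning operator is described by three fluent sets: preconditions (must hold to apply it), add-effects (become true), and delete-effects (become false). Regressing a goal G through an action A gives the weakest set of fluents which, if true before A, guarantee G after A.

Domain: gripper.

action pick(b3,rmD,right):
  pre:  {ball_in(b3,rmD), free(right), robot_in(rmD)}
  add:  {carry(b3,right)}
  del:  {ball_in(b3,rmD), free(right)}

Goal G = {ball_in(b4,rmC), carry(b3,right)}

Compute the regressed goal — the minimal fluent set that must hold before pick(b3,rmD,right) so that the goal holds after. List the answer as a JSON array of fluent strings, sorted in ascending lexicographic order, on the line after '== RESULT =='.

Compute (G \ add) ∪ pre:
  G ∩ del = {}  (empty — regression defined)
  G \ add = {ball_in(b4,rmC), carry(b3,right)} \ {carry(b3,right)} = {ball_in(b4,rmC)}
  ∪ pre   = {ball_in(b4,rmC)} ∪ {ball_in(b3,rmD), free(right), robot_in(rmD)}
          = {ball_in(b3,rmD), ball_in(b4,rmC), free(right), robot_in(rmD)}

== RESULT ==
["ball_in(b3,rmD)", "ball_in(b4,rmC)", "free(right)", "robot_in(rmD)"]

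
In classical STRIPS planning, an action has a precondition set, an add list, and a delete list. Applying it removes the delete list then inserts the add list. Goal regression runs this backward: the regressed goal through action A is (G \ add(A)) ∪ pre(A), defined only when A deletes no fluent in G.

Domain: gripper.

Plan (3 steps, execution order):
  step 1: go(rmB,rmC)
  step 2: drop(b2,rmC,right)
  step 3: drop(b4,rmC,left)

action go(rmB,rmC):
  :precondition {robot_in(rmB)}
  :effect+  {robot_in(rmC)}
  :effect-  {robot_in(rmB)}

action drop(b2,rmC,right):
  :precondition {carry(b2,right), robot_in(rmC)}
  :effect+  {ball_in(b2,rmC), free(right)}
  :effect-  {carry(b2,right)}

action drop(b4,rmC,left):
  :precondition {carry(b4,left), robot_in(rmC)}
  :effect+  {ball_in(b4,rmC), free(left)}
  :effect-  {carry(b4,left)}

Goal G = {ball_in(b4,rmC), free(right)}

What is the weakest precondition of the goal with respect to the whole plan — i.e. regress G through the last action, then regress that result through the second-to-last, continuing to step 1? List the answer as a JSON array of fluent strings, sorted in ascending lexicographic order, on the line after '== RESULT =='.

Regress step by step:
  through step 3 (drop(b4,rmC,left)): drop {ball_in(b4,rmC)}, keep {free(right)}, require {carry(b4,left), robot_in(rmC)}
    → {carry(b4,left), free(right), robot_in(rmC)}
  through step 2 (drop(b2,rmC,right)): drop {free(right)}, keep {carry(b4,left), robot_in(rmC)}, require {carry(b2,right), robot_in(rmC)}
    → {carry(b2,right), carry(b4,left), robot_in(rmC)}
  through step 1 (go(rmB,rmC)): drop {robot_in(rmC)}, keep {carry(b2,right), carry(b4,left)}, require {robot_in(rmB)}
    → {carry(b2,right), carry(b4,left), robot_in(rmB)}

== RESULT ==
["carry(b2,right)", "carry(b4,left)", "robot_in(rmB)"]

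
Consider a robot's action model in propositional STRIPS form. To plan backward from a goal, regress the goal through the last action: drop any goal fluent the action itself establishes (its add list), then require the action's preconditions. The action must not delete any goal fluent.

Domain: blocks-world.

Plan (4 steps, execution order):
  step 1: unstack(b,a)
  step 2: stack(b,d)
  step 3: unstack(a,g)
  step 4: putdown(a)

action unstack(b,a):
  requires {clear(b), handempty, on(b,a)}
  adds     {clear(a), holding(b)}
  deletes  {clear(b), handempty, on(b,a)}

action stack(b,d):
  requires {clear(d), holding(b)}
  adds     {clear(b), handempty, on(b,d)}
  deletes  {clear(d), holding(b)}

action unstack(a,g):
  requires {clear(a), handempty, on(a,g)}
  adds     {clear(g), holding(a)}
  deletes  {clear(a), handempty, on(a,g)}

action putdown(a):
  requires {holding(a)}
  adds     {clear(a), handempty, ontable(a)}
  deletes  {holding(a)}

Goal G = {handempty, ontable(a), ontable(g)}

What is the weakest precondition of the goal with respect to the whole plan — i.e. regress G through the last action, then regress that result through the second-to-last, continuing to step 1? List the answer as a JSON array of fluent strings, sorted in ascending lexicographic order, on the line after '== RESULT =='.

Work backward from the goal:
  through step 4 (putdown(a)): drop {handempty, ontable(a)}, keep {ontable(g)}, require {holding(a)}
    → {holding(a), ontable(g)}
  through step 3 (unstack(a,g)): drop {holding(a)}, keep {ontable(g)}, require {clear(a), handempty, on(a,g)}
    → {clear(a), handempty, on(a,g), ontable(g)}
  through step 2 (stack(b,d)): drop {handempty}, keep {clear(a), on(a,g), ontable(g)}, require {clear(d), holding(b)}
    → {clear(a), clear(d), holding(b), on(a,g), ontable(g)}
  through step 1 (unstack(b,a)): drop {clear(a), holding(b)}, keep {clear(d), on(a,g), ontable(g)}, require {clear(b), handempty, on(b,a)}
    → {clear(b), clear(d), handempty, on(a,g), on(b,a), ontable(g)}

== RESULT ==
["clear(b)", "clear(d)", "handempty", "on(a,g)", "on(b,a)", "ontable(g)"]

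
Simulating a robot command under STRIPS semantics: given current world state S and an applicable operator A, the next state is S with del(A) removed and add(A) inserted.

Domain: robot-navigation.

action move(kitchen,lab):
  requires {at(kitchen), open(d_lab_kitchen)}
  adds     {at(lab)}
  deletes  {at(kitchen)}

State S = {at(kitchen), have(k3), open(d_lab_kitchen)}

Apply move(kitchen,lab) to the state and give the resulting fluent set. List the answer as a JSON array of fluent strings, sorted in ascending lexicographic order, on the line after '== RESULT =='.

Progress:
  pre ⊆ S: {at(kitchen), open(d_lab_kitchen)} ⊆ S  — applicable
  S \ del = {have(k3), open(d_lab_kitchen)}
  ∪ add   = {at(lab), have(k3), open(d_lab_kitchen)}

== RESULT ==
["at(lab)", "have(k3)", "open(d_lab_kitchen)"]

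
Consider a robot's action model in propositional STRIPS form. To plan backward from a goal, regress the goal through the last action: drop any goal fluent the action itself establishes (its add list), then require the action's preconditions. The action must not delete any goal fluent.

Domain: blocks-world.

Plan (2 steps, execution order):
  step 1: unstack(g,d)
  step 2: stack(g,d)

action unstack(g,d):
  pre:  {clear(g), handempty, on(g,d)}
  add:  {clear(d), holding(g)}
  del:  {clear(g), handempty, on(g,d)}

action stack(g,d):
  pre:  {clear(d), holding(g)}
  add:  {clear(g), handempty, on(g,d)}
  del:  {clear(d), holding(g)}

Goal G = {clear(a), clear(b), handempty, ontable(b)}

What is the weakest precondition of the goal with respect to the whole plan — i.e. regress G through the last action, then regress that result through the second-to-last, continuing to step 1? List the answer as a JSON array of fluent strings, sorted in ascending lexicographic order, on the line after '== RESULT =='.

Regress step by step:
  through step 2 (stack(g,d)): drop {handempty}, keep {clear(a), clear(b), ontable(b)}, require {clear(d), holding(g)}
    → {clear(a), clear(b), clear(d), holding(g), ontable(b)}
  through step 1 (unstack(g,d)): drop {clear(d), holding(g)}, keep {clear(a), clear(b), ontable(b)}, require {clear(g), handempty, on(g,d)}
    → {clear(a), clear(b), clear(g), handempty, on(g,d), ontable(b)}

== RESULT ==
["clear(a)", "clear(b)", "clear(g)", "handempty", "on(g,d)", "ontable(b)"]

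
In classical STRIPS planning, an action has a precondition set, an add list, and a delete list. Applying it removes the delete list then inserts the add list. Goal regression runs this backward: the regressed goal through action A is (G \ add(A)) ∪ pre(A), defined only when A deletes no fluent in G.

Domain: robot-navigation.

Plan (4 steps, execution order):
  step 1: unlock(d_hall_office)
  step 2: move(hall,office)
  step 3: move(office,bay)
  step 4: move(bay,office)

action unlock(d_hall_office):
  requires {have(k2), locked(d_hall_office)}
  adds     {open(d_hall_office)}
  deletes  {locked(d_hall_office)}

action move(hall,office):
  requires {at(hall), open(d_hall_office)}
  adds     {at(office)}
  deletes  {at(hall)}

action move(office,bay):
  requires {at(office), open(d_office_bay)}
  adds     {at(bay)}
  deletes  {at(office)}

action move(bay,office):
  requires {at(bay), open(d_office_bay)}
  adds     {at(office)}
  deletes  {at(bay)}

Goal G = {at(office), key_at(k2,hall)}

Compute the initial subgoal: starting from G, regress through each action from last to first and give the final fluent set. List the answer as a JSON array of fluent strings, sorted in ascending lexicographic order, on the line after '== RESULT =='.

Work backward from the goal:
  through step 4 (move(bay,office)): drop {at(office)}, keep {key_at(k2,hall)}, require {at(bay), open(d_office_bay)}
    → {at(bay), key_at(k2,hall), open(d_office_bay)}
  through step 3 (move(office,bay)): drop {at(bay)}, keep {key_at(k2,hall), open(d_office_bay)}, require {at(office), open(d_office_bay)}
    → {at(office), key_at(k2,hall), open(d_office_bay)}
  through step 2 (move(hall,office)): drop {at(office)}, keep {key_at(k2,hall), open(d_office_bay)}, require {at(hall), open(d_hall_office)}
    → {at(hall), key_at(k2,hall), open(d_hall_office), open(d_office_bay)}
  through step 1 (unlock(d_hall_office)): drop {open(d_hall_office)}, keep {at(hall), key_at(k2,hall), open(d_office_bay)}, require {have(k2), locked(d_hall_office)}
    → {at(hall), have(k2), key_at(k2,hall), locked(d_hall_office), open(d_office_bay)}

== RESULT ==
["at(hall)", "have(k2)", "key_at(k2,hall)", "locked(d_hall_office)", "open(d_office_bay)"]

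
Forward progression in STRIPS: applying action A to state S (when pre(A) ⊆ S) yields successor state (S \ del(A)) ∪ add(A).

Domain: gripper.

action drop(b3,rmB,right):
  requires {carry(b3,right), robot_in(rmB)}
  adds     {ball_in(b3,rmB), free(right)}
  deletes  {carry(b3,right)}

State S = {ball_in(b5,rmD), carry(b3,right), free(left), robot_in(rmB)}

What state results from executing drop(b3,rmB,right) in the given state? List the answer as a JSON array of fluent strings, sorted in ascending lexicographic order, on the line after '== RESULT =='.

Compute (S \ del) ∪ add:
  pre ⊆ S: {carry(b3,right), robot_in(rmB)} ⊆ S  — applicable
  S \ del = {ball_in(b5,rmD), free(left), robot_in(rmB)}
  ∪ add   = {ball_in(b3,rmB), ball_in(b5,rmD), free(left), free(right), robot_in(rmB)}

== RESULT ==
["ball_in(b3,rmB)", "ball_in(b5,rmD)", "free(left)", "free(right)", "robot_in(rmB)"]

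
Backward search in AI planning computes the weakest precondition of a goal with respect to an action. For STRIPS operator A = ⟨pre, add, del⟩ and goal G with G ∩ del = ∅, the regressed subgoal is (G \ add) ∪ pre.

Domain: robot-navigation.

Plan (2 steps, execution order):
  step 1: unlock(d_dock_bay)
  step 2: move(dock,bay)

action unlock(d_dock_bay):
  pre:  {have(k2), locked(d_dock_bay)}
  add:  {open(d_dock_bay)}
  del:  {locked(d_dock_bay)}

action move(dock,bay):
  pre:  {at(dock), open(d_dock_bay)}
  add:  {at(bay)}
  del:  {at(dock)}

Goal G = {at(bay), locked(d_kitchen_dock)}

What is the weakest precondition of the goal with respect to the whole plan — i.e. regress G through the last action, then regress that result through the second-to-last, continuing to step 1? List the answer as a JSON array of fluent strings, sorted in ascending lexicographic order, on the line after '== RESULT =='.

Work backward from the goal:
  through step 2 (move(dock,bay)): drop {at(bay)}, keep {locked(d_kitchen_dock)}, require {at(dock), open(d_dock_bay)}
    → {at(dock), locked(d_kitchen_dock), open(d_dock_bay)}
  through step 1 (unlock(d_dock_bay)): drop {open(d_dock_bay)}, keep {at(dock), locked(d_kitchen_dock)}, require {have(k2), locked(d_dock_bay)}
    → {at(dock), have(k2), locked(d_dock_bay), locked(d_kitchen_dock)}

== RESULT ==
["at(dock)", "have(k2)", "locked(d_dock_bay)", "locked(d_kitchen_dock)"]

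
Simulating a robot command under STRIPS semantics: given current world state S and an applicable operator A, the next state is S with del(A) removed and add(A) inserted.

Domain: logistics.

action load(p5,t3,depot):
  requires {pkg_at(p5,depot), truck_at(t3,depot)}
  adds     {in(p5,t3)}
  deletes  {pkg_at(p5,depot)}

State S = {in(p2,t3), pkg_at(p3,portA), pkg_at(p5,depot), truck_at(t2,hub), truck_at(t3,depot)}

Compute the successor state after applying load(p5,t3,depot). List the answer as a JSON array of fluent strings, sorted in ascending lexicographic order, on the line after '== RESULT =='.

Progress:
  pre ⊆ S: {pkg_at(p5,depot), truck_at(t3,depot)} ⊆ S  — applicable
  S \ del = {in(p2,t3), pkg_at(p3,portA), truck_at(t2,hub), truck_at(t3,depot)}
  ∪ add   = {in(p2,t3), in(p5,t3), pkg_at(p3,portA), truck_at(t2,hub), truck_at(t3,depot)}

== RESULT ==
["in(p2,t3)", "in(p5,t3)", "pkg_at(p3,portA)", "truck_at(t2,hub)", "truck_at(t3,depot)"]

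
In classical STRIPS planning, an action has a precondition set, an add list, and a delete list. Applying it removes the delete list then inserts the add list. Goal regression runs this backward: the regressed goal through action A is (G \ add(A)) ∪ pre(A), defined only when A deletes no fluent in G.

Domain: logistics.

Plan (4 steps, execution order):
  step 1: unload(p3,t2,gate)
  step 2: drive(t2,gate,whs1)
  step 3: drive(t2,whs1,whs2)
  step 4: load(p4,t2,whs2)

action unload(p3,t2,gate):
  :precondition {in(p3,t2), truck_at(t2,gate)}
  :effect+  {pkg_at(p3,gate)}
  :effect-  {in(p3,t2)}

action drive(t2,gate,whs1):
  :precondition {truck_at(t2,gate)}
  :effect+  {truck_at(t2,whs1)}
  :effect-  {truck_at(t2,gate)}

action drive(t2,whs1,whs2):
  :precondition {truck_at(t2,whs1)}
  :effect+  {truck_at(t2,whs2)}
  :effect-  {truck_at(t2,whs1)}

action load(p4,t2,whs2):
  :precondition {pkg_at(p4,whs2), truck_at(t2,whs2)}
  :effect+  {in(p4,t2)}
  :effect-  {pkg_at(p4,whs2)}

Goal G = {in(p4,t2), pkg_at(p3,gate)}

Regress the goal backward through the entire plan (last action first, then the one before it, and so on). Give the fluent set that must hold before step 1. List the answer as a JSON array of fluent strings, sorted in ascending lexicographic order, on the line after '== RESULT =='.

Regress step by step:
  through step 4 (load(p4,t2,whs2)): drop {in(p4,t2)}, keep {pkg_at(p3,gate)}, require {pkg_at(p4,whs2), truck_at(t2,whs2)}
    → {pkg_at(p3,gate), pkg_at(p4,whs2), truck_at(t2,whs2)}
  through step 3 (drive(t2,whs1,whs2)): drop {truck_at(t2,whs2)}, keep {pkg_at(p3,gate), pkg_at(p4,whs2)}, require {truck_at(t2,whs1)}
    → {pkg_at(p3,gate), pkg_at(p4,whs2), truck_at(t2,whs1)}
  through step 2 (drive(t2,gate,whs1)): drop {truck_at(t2,whs1)}, keep {pkg_at(p3,gate), pkg_at(p4,whs2)}, require {truck_at(t2,gate)}
    → {pkg_at(p3,gate), pkg_at(p4,whs2), truck_at(t2,gate)}
  through step 1 (unload(p3,t2,gate)): drop {pkg_at(p3,gate)}, keep {pkg_at(p4,whs2), truck_at(t2,gate)}, require {in(p3,t2), truck_at(t2,gate)}
    → {in(p3,t2), pkg_at(p4,whs2), truck_at(t2,gate)}

== RESULT ==
["in(p3,t2)", "pkg_at(p4,whs2)", "truck_at(t2,gate)"]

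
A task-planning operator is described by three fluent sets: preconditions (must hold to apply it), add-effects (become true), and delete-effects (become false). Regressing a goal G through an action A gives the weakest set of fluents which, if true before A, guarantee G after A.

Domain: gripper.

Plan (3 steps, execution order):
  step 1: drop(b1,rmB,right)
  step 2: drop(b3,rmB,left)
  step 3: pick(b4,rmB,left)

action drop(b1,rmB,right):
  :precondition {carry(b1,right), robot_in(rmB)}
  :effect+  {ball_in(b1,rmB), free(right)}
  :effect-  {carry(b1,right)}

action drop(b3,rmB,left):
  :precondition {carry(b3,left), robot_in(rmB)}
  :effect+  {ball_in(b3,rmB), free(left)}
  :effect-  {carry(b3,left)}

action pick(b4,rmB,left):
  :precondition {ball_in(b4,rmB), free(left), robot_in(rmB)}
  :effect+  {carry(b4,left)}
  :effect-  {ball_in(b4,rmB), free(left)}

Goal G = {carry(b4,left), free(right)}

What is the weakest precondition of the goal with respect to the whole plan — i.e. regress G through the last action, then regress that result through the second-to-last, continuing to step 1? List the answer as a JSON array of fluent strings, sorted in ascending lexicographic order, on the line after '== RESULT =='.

Work backward from the goal:
  through step 3 (pick(b4,rmB,left)): drop {carry(b4,left)}, keep {free(right)}, require {ball_in(b4,rmB), free(left), robot_in(rmB)}
    → {ball_in(b4,rmB), free(left), free(right), robot_in(rmB)}
  through step 2 (drop(b3,rmB,left)): drop {free(left)}, keep {ball_in(b4,rmB), free(right), robot_in(rmB)}, require {carry(b3,left), robot_in(rmB)}
    → {ball_in(b4,rmB), carry(b3,left), free(right), robot_in(rmB)}
  through step 1 (drop(b1,rmB,right)): drop {free(right)}, keep {ball_in(b4,rmB), carry(b3,left), robot_in(rmB)}, require {carry(b1,right), robot_in(rmB)}
    → {ball_in(b4,rmB), carry(b1,right), carry(b3,left), robot_in(rmB)}

== RESULT ==
["ball_in(b4,rmB)", "carry(b1,right)", "carry(b3,left)", "robot_in(rmB)"]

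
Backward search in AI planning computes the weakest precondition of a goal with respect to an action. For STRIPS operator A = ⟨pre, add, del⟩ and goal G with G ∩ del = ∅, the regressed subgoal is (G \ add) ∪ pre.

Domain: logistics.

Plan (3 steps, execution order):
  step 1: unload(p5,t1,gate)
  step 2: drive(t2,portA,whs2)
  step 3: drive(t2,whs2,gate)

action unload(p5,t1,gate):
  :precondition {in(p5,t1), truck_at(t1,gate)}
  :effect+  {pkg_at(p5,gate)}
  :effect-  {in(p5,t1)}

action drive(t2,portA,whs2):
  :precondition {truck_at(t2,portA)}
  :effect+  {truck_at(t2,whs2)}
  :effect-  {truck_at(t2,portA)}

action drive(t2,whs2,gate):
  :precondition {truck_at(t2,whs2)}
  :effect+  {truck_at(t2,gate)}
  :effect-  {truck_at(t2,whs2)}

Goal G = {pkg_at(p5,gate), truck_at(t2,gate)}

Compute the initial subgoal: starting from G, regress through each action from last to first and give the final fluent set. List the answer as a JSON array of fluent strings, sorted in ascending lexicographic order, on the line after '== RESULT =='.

Regress step by step:
  through step 3 (drive(t2,whs2,gate)): drop {truck_at(t2,gate)}, keep {pkg_at(p5,gate)}, require {truck_at(t2,whs2)}
    → {pkg_at(p5,gate), truck_at(t2,whs2)}
  through step 2 (drive(t2,portA,whs2)): drop {truck_at(t2,whs2)}, keep {pkg_at(p5,gate)}, require {truck_at(t2,portA)}
    → {pkg_at(p5,gate), truck_at(t2,portA)}
  through step 1 (unload(p5,t1,gate)): drop {pkg_at(p5,gate)}, keep {truck_at(t2,portA)}, require {in(p5,t1), truck_at(t1,gate)}
    → {in(p5,t1), truck_at(t1,gate), truck_at(t2,portA)}

== RESULT ==
["in(p5,t1)", "truck_at(t1,gate)", "truck_at(t2,portA)"]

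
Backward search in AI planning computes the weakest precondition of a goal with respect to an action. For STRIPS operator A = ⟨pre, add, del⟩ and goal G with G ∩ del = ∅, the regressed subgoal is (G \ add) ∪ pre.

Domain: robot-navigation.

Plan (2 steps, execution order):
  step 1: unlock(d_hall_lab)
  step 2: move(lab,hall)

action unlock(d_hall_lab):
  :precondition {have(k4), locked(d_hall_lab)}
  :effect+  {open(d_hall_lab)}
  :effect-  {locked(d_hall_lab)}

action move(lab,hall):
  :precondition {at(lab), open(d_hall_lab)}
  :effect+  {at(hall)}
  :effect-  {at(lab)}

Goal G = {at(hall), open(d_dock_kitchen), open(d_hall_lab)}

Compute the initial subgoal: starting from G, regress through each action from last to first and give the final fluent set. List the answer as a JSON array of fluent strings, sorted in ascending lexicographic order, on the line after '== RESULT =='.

Regress step by step:
  through step 2 (move(lab,hall)): drop {at(hall)}, keep {open(d_dock_kitchen), open(d_hall_lab)}, require {at(lab), open(d_hall_lab)}
    → {at(lab), open(d_dock_kitchen), open(d_hall_lab)}
  through step 1 (unlock(d_hall_lab)): drop {open(d_hall_lab)}, keep {at(lab), open(d_dock_kitchen)}, require {have(k4), locked(d_hall_lab)}
    → {at(lab), have(k4), locked(d_hall_lab), open(d_dock_kitchen)}

== RESULT ==
["at(lab)", "have(k4)", "locked(d_hall_lab)", "open(d_dock_kitchen)"]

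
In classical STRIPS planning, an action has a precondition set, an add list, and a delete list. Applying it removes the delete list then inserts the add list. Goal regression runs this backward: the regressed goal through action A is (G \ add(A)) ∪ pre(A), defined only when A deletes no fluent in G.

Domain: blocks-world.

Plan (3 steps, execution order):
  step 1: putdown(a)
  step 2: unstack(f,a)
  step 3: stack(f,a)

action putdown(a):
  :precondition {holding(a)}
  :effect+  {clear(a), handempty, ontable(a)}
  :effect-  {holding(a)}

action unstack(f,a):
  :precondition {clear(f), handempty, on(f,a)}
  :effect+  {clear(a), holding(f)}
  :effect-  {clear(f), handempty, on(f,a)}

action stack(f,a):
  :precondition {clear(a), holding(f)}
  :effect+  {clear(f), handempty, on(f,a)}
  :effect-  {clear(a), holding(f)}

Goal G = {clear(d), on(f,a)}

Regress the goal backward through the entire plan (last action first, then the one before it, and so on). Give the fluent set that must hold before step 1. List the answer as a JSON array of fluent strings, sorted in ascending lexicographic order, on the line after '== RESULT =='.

Work backward from the goal:
  through step 3 (stack(f,a)): drop {on(f,a)}, keep {clear(d)}, require {clear(a), holding(f)}
    → {clear(a), clear(d), holding(f)}
  through step 2 (unstack(f,a)): drop {clear(a), holding(f)}, keep {clear(d)}, require {clear(f), handempty, on(f,a)}
    → {clear(d), clear(f), handempty, on(f,a)}
  through step 1 (putdown(a)): drop {handempty}, keep {clear(d), clear(f), on(f,a)}, require {holding(a)}
    → {clear(d), clear(f), holding(a), on(f,a)}

== RESULT ==
["clear(d)", "clear(f)", "holding(a)", "on(f,a)"]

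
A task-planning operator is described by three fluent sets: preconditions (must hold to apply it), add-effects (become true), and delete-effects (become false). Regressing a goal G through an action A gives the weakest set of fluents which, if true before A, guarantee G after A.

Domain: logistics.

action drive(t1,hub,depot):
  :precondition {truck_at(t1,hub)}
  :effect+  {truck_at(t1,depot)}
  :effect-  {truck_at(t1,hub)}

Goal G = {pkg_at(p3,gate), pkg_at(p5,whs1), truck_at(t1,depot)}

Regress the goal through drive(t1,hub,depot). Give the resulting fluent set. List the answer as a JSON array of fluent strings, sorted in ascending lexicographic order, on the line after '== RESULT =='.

Regress:
  G ∩ del = {}  (empty — regression defined)
  G \ add = {pkg_at(p3,gate), pkg_at(p5,whs1), truck_at(t1,depot)} \ {truck_at(t1,depot)} = {pkg_at(p3,gate), pkg_at(p5,whs1)}
  ∪ pre   = {pkg_at(p3,gate), pkg_at(p5,whs1)} ∪ {truck_at(t1,hub)}
          = {pkg_at(p3,gate), pkg_at(p5,whs1), truck_at(t1,hub)}

== RESULT ==
["pkg_at(p3,gate)", "pkg_at(p5,whs1)", "truck_at(t1,hub)"]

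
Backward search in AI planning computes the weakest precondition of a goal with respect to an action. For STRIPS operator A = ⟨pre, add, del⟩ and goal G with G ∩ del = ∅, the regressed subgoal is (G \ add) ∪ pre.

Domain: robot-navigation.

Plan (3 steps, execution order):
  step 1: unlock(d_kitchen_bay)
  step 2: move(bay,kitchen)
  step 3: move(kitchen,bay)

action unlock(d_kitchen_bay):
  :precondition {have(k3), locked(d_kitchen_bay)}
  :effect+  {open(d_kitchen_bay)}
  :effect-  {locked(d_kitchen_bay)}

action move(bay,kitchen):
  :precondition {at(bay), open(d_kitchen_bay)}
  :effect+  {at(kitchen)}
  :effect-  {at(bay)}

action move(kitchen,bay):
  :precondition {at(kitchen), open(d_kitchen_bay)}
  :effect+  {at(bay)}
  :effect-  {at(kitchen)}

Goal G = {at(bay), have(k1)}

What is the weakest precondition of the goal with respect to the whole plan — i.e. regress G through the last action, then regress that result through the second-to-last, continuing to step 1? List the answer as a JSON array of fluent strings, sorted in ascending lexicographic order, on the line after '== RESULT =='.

Regress step by step:
  through step 3 (move(kitchen,bay)): drop {at(bay)}, keep {have(k1)}, require {at(kitchen), open(d_kitchen_bay)}
    → {at(kitchen), have(k1), open(d_kitchen_bay)}
  through step 2 (move(bay,kitchen)): drop {at(kitchen)}, keep {have(k1), open(d_kitchen_bay)}, require {at(bay), open(d_kitchen_bay)}
    → {at(bay), have(k1), open(d_kitchen_bay)}
  through step 1 (unlock(d_kitchen_bay)): drop {open(d_kitchen_bay)}, keep {at(bay), have(k1)}, require {have(k3), locked(d_kitchen_bay)}
    → {at(bay), have(k1), have(k3), locked(d_kitchen_bay)}

== RESULT ==
["at(bay)", "have(k1)", "have(k3)", "locked(d_kitchen_bay)"]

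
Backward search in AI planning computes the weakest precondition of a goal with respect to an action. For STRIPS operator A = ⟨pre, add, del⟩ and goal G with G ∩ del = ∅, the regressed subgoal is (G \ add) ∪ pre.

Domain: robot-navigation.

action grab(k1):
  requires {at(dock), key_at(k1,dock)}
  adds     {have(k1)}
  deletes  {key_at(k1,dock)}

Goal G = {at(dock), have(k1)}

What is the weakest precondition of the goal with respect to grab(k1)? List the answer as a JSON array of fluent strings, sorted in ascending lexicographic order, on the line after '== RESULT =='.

Compute (G \ add) ∪ pre:
  G ∩ del = {}  (empty — regression defined)
  G \ add = {at(dock), have(k1)} \ {have(k1)} = {at(dock)}
  ∪ pre   = {at(dock)} ∪ {at(dock), key_at(k1,dock)}
          = {at(dock), key_at(k1,dock)}

== RESULT ==
["at(dock)", "key_at(k1,dock)"]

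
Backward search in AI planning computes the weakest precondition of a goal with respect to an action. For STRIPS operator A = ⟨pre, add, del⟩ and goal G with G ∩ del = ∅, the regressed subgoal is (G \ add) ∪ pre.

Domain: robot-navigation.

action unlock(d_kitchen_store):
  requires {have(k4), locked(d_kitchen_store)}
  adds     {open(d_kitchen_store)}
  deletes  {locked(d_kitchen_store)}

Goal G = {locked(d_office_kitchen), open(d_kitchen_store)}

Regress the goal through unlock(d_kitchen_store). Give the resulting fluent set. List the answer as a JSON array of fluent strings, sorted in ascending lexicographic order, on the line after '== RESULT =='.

Compute (G \ add) ∪ pre:
  G ∩ del = {}  (empty — regression defined)
  G \ add = {locked(d_office_kitchen), open(d_kitchen_store)} \ {open(d_kitchen_store)} = {locked(d_office_kitchen)}
  ∪ pre   = {locked(d_office_kitchen)} ∪ {have(k4), locked(d_kitchen_store)}
          = {have(k4), locked(d_kitchen_store), locked(d_office_kitchen)}

== RESULT ==
["have(k4)", "locked(d_kitchen_store)", "locked(d_office_kitchen)"]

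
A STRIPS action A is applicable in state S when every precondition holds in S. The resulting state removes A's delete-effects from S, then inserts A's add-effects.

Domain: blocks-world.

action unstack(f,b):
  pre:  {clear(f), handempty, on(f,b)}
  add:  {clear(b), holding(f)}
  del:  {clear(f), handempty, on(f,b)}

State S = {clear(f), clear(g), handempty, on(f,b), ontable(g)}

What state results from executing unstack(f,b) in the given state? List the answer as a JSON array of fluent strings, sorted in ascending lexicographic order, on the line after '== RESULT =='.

Progress:
  pre ⊆ S: {clear(f), handempty, on(f,b)} ⊆ S  — applicable
  S \ del = {clear(g), ontable(g)}
  ∪ add   = {clear(b), clear(g), holding(f), ontable(g)}

== RESULT ==
["clear(b)", "clear(g)", "holding(f)", "ontable(g)"]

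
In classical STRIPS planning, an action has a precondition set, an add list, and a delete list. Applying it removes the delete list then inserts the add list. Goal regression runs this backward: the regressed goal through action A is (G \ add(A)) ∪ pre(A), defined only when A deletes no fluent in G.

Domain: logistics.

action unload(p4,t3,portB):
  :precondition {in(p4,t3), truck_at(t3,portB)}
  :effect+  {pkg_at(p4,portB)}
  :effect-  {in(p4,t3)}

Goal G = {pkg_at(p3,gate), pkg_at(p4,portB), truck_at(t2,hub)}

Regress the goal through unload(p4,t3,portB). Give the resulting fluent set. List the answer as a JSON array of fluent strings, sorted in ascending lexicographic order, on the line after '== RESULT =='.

Regress:
  G ∩ del = {}  (empty — regression defined)
  G \ add = {pkg_at(p3,gate), pkg_at(p4,portB), truck_at(t2,hub)} \ {pkg_at(p4,portB)} = {pkg_at(p3,gate), truck_at(t2,hub)}
  ∪ pre   = {pkg_at(p3,gate), truck_at(t2,hub)} ∪ {in(p4,t3), truck_at(t3,portB)}
          = {in(p4,t3), pkg_at(p3,gate), truck_at(t2,hub), truck_at(t3,portB)}

== RESULT ==
["in(p4,t3)", "pkg_at(p3,gate)", "truck_at(t2,hub)", "truck_at(t3,portB)"]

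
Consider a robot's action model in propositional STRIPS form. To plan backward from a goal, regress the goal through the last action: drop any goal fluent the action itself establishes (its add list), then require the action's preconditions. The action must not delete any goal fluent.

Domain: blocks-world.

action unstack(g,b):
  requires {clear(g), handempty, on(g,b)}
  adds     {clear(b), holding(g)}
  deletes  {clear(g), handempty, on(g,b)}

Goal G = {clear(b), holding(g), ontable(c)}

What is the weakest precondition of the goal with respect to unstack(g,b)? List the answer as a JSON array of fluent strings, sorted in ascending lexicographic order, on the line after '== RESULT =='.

Compute (G \ add) ∪ pre:
  G ∩ del = {}  (empty — regression defined)
  G \ add = {clear(b), holding(g), ontable(c)} \ {clear(b), holding(g)} = {ontable(c)}
  ∪ pre   = {ontable(c)} ∪ {clear(g), handempty, on(g,b)}
          = {clear(g), handempty, on(g,b), ontable(c)}

== RESULT ==
["clear(g)", "handempty", "on(g,b)", "ontable(c)"]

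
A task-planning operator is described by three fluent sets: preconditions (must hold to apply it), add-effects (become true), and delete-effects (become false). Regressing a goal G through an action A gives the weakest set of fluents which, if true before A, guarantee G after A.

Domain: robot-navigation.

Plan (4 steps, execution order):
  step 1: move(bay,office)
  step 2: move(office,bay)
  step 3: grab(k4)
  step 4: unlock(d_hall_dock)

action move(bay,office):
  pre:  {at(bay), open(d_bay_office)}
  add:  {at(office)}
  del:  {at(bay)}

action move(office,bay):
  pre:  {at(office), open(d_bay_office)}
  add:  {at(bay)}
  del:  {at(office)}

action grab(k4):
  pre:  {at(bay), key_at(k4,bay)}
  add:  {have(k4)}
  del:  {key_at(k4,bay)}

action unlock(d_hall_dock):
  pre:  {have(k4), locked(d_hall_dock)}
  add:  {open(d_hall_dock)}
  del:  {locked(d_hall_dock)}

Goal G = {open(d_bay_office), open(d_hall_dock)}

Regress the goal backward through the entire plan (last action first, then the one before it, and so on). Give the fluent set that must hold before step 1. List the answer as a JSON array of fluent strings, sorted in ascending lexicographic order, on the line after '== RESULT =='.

Regress step by step:
  through step 4 (unlock(d_hall_dock)): drop {open(d_hall_dock)}, keep {open(d_bay_office)}, require {have(k4), locked(d_hall_dock)}
    → {have(k4), locked(d_hall_dock), open(d_bay_office)}
  through step 3 (grab(k4)): drop {have(k4)}, keep {locked(d_hall_dock), open(d_bay_office)}, require {at(bay), key_at(k4,bay)}
    → {at(bay), key_at(k4,bay), locked(d_hall_dock), open(d_bay_office)}
  through step 2 (move(office,bay)): drop {at(bay)}, keep {key_at(k4,bay), locked(d_hall_dock), open(d_bay_office)}, require {at(office), open(d_bay_office)}
    → {at(office), key_at(k4,bay), locked(d_hall_dock), open(d_bay_office)}
  through step 1 (move(bay,office)): drop {at(office)}, keep {key_at(k4,bay), locked(d_hall_dock), open(d_bay_office)}, require {at(bay), open(d_bay_office)}
    → {at(bay), key_at(k4,bay), locked(d_hall_dock), open(d_bay_office)}

== RESULT ==
["at(bay)", "key_at(k4,bay)", "locked(d_hall_dock)", "open(d_bay_office)"]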